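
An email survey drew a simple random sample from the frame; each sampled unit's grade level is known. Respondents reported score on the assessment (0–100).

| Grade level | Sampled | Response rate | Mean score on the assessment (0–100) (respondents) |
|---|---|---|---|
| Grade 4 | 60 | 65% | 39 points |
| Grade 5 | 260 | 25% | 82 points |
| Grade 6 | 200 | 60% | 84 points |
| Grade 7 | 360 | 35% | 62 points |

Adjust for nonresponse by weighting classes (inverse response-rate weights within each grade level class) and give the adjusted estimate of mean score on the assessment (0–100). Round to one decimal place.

With weight = n_sampled/n_responded per class, the weighted class total is n_sampled:
  Grade 4: 60 × 39 = 2340
  Grade 5: 260 × 82 = 21,320
  Grade 6: 200 × 84 = 16,800
  Grade 7: 360 × 62 = 22,320
Adjusted estimate = 62,780 / 880 = 71.3409 → 71.3.

71.3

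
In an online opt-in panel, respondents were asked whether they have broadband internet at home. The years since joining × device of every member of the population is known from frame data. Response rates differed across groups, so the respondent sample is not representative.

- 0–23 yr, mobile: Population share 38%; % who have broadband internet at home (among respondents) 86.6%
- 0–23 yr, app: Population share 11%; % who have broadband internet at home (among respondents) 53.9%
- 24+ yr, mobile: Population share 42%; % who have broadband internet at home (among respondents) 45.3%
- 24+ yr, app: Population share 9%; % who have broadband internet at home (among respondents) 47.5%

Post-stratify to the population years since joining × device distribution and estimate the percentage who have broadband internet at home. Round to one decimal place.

Weight each group's respondent value by its population share:
  0–23 yr, mobile: 0.38 × 86.6 = 32.908
  0–23 yr, app: 0.11 × 53.9 = 5.929
  24+ yr, mobile: 0.42 × 45.3 = 19.026
  24+ yr, app: 0.09 × 47.5 = 4.275
Post-stratified estimate = 62.138 → 62.1%.

62.1%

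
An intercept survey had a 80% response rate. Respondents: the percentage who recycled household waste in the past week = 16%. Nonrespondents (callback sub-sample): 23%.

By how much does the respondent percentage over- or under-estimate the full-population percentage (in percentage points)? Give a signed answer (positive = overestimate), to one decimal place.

Nonresponse fraction = 1 − 0.8 = 0.2.
Bias = (nonresponse fraction) × (respondent percentage − nonrespondent percentage)
     = 0.2 × (16 − 23) = 0.2 × -7 = -1.4.

-1.4 percentage points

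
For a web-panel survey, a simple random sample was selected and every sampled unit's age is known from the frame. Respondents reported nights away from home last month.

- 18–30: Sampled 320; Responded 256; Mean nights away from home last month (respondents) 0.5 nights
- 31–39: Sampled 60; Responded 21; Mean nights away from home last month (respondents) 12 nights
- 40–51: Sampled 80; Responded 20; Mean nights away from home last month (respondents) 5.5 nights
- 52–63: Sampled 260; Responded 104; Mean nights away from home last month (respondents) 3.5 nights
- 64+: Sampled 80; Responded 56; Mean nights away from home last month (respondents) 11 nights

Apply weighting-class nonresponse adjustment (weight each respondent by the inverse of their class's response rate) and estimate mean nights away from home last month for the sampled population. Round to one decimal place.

Response rates by class: 18–30 256/320 = 80%, 31–39 21/60 = 35%, 40–51 20/80 = 25%, 52–63 104/260 = 40%, 64+ 56/80 = 70%.
Each respondent's weight = sampled/responded in their class; summing within a class gives n_sampled, so:
  18–30: 320 × 0.5 = 160
  31–39: 60 × 12 = 720
  40–51: 80 × 5.5 = 440
  52–63: 260 × 3.5 = 910
  64+: 80 × 11 = 880
Adjusted estimate = 3110 / 800 = 3.8875 → 3.9.

3.9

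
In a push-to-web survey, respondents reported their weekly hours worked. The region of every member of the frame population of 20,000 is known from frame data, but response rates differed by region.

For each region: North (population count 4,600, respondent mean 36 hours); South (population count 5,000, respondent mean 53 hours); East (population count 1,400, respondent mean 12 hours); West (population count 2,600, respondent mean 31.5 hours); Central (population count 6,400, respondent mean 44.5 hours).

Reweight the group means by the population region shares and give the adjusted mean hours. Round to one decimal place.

Each cell contributes population-share × respondent value:
  North: (4,600/20,000) × 36 = 8.28
  South: (5,000/20,000) × 53 = 13.25
  East: (1,400/20,000) × 12 = 0.84
  West: (2,600/20,000) × 31.5 = 4.095
  Central: (6,400/20,000) × 44.5 = 14.24
Post-stratified estimate = 40.705 → 40.7.

40.7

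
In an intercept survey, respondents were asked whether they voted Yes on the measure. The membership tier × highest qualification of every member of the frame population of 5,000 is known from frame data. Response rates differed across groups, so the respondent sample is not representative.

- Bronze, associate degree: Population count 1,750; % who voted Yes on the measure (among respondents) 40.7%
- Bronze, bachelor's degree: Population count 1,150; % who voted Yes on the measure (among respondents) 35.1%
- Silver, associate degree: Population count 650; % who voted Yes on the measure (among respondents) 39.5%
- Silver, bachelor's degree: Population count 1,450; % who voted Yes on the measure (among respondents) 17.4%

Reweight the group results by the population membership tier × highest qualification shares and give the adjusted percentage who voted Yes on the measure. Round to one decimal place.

Post-stratification weights by population share, not respondent share:
  Bronze, associate degree: (1,750/5,000) × 40.7 = 14.245
  Bronze, bachelor's degree: (1,150/5,000) × 35.1 = 8.073
  Silver, associate degree: (650/5,000) × 39.5 = 5.135
  Silver, bachelor's degree: (1,450/5,000) × 17.4 = 5.046
Post-stratified estimate = 32.499 → 32.5%.

32.5%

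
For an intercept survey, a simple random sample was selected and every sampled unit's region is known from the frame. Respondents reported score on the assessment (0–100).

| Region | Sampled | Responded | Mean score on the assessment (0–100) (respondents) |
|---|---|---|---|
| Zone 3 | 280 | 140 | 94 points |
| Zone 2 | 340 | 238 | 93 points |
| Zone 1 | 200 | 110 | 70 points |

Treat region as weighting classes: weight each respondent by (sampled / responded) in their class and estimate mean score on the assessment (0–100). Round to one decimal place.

Class response rates: Zone 3 140/280 = 50%, Zone 2 238/340 = 70%, Zone 1 110/200 = 55%.
With weight = n_sampled/n_responded per class, the weighted class total is n_sampled:
  Zone 3: 280 × 94 = 26,320
  Zone 2: 340 × 93 = 31,620
  Zone 1: 200 × 70 = 14,000
Adjusted estimate = 71,940 / 820 = 87.7317 → 87.7.

87.7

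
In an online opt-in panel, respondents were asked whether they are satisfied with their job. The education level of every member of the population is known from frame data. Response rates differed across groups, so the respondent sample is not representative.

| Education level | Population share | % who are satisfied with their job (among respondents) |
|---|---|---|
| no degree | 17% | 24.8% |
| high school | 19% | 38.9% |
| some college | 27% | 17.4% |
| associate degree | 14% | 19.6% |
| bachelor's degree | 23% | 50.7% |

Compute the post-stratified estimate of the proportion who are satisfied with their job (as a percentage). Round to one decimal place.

30.7%

Post-stratification weights by population share, not respondent share:
  no degree: 0.17 × 24.8 = 4.216
  high school: 0.19 × 38.9 = 7.391
  some college: 0.27 × 17.4 = 4.698
  associate degree: 0.14 × 19.6 = 2.744
  bachelor's degree: 0.23 × 50.7 = 11.661
Post-stratified estimate = 30.71 → 30.7%.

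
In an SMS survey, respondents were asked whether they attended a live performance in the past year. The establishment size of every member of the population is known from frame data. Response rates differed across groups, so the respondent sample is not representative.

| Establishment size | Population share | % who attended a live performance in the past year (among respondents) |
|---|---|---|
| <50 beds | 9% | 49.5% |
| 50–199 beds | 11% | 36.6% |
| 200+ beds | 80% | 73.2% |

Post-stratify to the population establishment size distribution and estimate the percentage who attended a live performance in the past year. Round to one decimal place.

Weight each group's respondent value by its population share:
  <50 beds: 0.09 × 49.5 = 4.455
  50–199 beds: 0.11 × 36.6 = 4.026
  200+ beds: 0.8 × 73.2 = 58.56
Post-stratified estimate = 67.041 → 67.0%.

67.0%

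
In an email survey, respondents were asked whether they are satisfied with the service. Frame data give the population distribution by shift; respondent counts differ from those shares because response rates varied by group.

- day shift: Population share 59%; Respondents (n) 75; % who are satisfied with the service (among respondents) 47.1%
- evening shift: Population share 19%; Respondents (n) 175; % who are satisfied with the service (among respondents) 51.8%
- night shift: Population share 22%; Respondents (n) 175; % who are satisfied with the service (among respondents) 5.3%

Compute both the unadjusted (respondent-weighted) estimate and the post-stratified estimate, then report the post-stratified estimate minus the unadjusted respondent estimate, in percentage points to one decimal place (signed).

Naive respondent-only estimate (weights = respondent counts):
  (75/425)×47.1 + (175/425)×51.8 + (175/425)×5.3 = 31.8235%
Post-stratifying to population shares instead:
  0.59×47.1 + 0.19×51.8 + 0.22×5.3 = 38.797%
Difference = 38.797 − 31.8235 = 6.9735 pp.

+7.0 percentage points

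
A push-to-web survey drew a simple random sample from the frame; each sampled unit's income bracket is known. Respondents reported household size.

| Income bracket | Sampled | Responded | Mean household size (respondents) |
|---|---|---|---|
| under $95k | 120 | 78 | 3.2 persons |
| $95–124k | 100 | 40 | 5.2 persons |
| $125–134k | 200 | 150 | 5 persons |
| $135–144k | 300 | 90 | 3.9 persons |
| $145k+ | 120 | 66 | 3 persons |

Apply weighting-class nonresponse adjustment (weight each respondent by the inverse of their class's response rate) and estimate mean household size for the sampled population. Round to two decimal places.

Class response rates: under $95k 78/120 = 65%, $95–124k 40/100 = 40%, $125–134k 150/200 = 75%, $135–144k 90/300 = 30%, $145k+ 66/120 = 55%.
Weighting each respondent by the inverse class response rate inflates each class back to its sampled size, so the class weight is n_sampled:
  under $95k: 120 × 3.2 = 384
  $95–124k: 100 × 5.2 = 520
  $125–134k: 200 × 5 = 1000
  $135–144k: 300 × 3.9 = 1170
  $145k+: 120 × 3 = 360
Adjusted estimate = 3434 / 840 = 4.0881 → 4.09.

4.09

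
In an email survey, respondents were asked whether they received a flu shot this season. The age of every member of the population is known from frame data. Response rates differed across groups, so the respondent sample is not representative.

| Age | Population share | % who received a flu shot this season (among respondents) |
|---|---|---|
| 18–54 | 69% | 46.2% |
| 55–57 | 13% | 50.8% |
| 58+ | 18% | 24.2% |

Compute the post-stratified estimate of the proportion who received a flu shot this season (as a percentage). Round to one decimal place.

Post-stratification weights by population share, not respondent share:
  18–54: 0.69 × 46.2 = 31.878
  55–57: 0.13 × 50.8 = 6.604
  58+: 0.18 × 24.2 = 4.356
Post-stratified estimate = 42.838 → 42.8%.

42.8%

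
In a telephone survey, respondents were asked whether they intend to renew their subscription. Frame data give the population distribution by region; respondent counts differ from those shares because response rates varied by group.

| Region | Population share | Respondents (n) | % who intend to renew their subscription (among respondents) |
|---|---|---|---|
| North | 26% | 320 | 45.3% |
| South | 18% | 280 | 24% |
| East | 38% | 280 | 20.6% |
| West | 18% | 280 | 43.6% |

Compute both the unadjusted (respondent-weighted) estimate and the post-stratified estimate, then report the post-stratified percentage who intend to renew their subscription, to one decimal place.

31.8%

Naive respondent-only estimate (weights = respondent counts):
  (320/1160)×45.3 + (280/1160)×24 + (280/1160)×20.6 + (280/1160)×43.6 = 33.7862%
Post-stratifying to population shares instead:
  0.26×45.3 + 0.18×24 + 0.38×20.6 + 0.18×43.6 = 31.774%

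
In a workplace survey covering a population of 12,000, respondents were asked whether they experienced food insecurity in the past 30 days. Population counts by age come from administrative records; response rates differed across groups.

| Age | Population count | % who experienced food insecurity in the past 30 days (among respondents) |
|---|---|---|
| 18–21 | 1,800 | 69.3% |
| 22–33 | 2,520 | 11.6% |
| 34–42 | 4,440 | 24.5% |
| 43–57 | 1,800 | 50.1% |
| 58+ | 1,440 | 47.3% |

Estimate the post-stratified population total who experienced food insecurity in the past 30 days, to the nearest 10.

4,210

Apply each group's respondent rate to its population count:
  18–21: 1,800 × 69.3% = 1247.4
  22–33: 2,520 × 11.6% = 292.32
  34–42: 4,440 × 24.5% = 1087.8
  43–57: 1,800 × 50.1% = 901.8
  58+: 1,440 × 47.3% = 681.12
Estimated total = 4210.44 → 4,210.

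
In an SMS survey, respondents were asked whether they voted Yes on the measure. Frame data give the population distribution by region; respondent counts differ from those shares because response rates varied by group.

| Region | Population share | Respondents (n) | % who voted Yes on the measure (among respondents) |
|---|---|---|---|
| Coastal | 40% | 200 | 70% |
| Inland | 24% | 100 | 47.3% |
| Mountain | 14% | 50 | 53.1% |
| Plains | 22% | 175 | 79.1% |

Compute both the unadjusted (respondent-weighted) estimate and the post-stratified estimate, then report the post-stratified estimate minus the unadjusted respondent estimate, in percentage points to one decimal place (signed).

Naive respondent-only estimate (weights = respondent counts):
  (200/525)×70 + (100/525)×47.3 + (50/525)×53.1 + (175/525)×79.1 = 67.1%
Post-stratifying to population shares instead:
  0.4×70 + 0.24×47.3 + 0.14×53.1 + 0.22×79.1 = 64.188%
Difference = 64.188 − 67.1 = -2.912 pp.

-2.9 percentage points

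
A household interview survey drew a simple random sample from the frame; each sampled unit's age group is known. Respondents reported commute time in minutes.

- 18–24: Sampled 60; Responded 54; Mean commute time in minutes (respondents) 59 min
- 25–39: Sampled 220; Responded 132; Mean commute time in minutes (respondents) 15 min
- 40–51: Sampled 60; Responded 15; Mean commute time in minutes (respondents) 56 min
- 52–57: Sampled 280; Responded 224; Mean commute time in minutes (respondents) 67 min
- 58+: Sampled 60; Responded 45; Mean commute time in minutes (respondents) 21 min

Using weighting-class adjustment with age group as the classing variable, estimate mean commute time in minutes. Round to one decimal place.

44.4

Response rates by class: 18–24 54/60 = 90%, 25–39 132/220 = 60%, 40–51 15/60 = 25%, 52–57 224/280 = 80%, 58+ 45/60 = 75%.
Weighting each respondent by the inverse class response rate inflates each class back to its sampled size, so the class weight is n_sampled:
  18–24: 60 × 59 = 3540
  25–39: 220 × 15 = 3300
  40–51: 60 × 56 = 3360
  52–57: 280 × 67 = 18,760
  58+: 60 × 21 = 1260
Adjusted estimate = 30,220 / 680 = 44.4412 → 44.4.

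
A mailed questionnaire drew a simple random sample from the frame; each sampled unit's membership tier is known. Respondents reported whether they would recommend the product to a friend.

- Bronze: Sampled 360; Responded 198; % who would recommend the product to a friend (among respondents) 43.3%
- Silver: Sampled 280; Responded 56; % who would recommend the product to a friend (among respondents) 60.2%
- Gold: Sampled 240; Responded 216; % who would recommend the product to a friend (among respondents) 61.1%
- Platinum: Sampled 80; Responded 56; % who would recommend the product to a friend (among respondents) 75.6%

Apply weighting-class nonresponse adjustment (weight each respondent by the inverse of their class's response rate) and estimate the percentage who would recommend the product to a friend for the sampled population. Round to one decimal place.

55.4%

Class response rates: Bronze 198/360 = 55%, Silver 56/280 = 20%, Gold 216/240 = 90%, Platinum 56/80 = 70%.
Each respondent's weight = sampled/responded in their class; summing within a class gives n_sampled, so:
  Bronze: 360 × 43.3 = 15588
  Silver: 280 × 60.2 = 16,856
  Gold: 240 × 61.1 = 14,664
  Platinum: 80 × 75.6 = 6048
Adjusted estimate = 53,156 / 960 = 55.3708 → 55.4%.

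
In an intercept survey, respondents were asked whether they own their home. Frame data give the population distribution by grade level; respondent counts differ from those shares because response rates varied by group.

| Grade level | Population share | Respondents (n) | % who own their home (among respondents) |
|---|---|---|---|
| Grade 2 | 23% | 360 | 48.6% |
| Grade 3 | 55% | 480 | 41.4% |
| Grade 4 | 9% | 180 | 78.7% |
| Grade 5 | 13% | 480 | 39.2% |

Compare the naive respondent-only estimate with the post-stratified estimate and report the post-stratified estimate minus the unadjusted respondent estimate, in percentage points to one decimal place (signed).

-0.8 percentage points

Without adjustment, the pooled respondent share is:
  (360/1500)×48.6 + (480/1500)×41.4 + (180/1500)×78.7 + (480/1500)×39.2 = 46.9%
Reweighting by population grade level shares:
  0.23×48.6 + 0.55×41.4 + 0.09×78.7 + 0.13×39.2 = 46.127%
Difference = 46.127 − 46.9 = -0.773 pp.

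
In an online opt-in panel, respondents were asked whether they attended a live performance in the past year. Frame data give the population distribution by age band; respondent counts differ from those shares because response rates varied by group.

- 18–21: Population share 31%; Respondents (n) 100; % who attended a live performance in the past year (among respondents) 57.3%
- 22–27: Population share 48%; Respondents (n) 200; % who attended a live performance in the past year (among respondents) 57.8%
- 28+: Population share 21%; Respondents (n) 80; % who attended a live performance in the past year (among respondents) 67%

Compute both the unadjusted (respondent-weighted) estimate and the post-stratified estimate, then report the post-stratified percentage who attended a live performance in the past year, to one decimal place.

59.6%

Unadjusted (pooled respondent) estimate weights by respondent counts:
  (100/380)×57.3 + (200/380)×57.8 + (80/380)×67 = 59.6053%
Post-stratified estimate weights by population shares:
  0.31×57.3 + 0.48×57.8 + 0.21×67 = 59.577%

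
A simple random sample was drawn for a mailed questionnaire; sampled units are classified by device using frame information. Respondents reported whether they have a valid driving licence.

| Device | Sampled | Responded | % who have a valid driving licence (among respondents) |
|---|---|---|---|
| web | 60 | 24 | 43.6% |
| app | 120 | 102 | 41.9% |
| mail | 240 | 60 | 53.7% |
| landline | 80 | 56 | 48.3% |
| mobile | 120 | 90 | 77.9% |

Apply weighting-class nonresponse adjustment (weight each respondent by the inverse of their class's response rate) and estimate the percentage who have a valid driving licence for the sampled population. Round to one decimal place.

Class response rates: web 24/60 = 40%, app 102/120 = 85%, mail 60/240 = 25%, landline 56/80 = 70%, mobile 90/120 = 75%.
Each respondent's weight = sampled/responded in their class; summing within a class gives n_sampled, so:
  web: 60 × 43.6 = 2616
  app: 120 × 41.9 = 5028
  mail: 240 × 53.7 = 12,888
  landline: 80 × 48.3 = 3864
  mobile: 120 × 77.9 = 9348
Adjusted estimate = 33,744 / 620 = 54.4258 → 54.4%.

54.4%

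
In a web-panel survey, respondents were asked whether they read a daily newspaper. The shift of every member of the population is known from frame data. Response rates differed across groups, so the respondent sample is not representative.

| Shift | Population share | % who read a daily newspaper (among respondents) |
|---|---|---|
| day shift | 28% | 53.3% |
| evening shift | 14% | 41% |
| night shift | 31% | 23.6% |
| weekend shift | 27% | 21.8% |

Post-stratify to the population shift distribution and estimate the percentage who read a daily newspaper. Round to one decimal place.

33.9%

Reweight to the known shift distribution:
  day shift: 0.28 × 53.3 = 14.924
  evening shift: 0.14 × 41 = 5.74
  night shift: 0.31 × 23.6 = 7.316
  weekend shift: 0.27 × 21.8 = 5.886
Post-stratified estimate = 33.866 → 33.9%.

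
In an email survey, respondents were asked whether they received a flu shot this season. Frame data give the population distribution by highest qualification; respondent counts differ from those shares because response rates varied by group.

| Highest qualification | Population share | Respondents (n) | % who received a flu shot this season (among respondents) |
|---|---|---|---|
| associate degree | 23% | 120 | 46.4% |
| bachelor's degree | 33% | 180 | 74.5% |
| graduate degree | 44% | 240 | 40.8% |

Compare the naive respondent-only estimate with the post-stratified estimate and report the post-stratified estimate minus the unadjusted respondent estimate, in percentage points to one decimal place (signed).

-0.1 percentage points

Naive respondent-only estimate (weights = respondent counts):
  (120/540)×46.4 + (180/540)×74.5 + (240/540)×40.8 = 53.2778%
Reweighting by population highest qualification shares:
  0.23×46.4 + 0.33×74.5 + 0.44×40.8 = 53.209%
Difference = 53.209 − 53.2778 = -0.0688 pp.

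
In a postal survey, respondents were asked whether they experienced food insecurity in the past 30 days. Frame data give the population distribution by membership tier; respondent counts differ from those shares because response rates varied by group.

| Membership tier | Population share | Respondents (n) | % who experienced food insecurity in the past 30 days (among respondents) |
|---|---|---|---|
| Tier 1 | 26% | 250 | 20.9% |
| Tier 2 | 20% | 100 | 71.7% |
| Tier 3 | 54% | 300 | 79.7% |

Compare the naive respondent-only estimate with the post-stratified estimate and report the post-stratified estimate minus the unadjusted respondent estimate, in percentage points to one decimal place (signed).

+7.0 percentage points

Unadjusted (pooled respondent) estimate weights by respondent counts:
  (250/650)×20.9 + (100/650)×71.7 + (300/650)×79.7 = 55.8538%
Post-stratified estimate weights by population shares:
  0.26×20.9 + 0.2×71.7 + 0.54×79.7 = 62.812%
Difference = 62.812 − 55.8538 = 6.9582 pp.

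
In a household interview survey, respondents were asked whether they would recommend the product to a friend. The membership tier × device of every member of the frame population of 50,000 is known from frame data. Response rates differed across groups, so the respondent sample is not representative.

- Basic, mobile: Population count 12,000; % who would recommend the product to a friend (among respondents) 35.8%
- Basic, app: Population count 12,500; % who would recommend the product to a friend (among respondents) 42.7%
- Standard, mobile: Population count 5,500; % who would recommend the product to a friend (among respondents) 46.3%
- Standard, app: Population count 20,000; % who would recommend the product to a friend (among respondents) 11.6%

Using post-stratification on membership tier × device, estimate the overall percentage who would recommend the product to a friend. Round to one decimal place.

29.0%

Weight each group's respondent value by its population share:
  Basic, mobile: (12,000/50,000) × 35.8 = 8.592
  Basic, app: (12,500/50,000) × 42.7 = 10.675
  Standard, mobile: (5,500/50,000) × 46.3 = 5.093
  Standard, app: (20,000/50,000) × 11.6 = 4.64
Post-stratified estimate = 29 → 29.0%.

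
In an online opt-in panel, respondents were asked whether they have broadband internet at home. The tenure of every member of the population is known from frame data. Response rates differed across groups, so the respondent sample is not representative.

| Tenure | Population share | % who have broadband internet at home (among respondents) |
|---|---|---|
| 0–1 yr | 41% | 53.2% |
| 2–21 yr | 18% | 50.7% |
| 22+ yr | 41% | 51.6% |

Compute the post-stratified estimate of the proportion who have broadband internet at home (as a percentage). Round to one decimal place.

Post-stratification weights by population share, not respondent share:
  0–1 yr: 0.41 × 53.2 = 21.812
  2–21 yr: 0.18 × 50.7 = 9.126
  22+ yr: 0.41 × 51.6 = 21.156
Post-stratified estimate = 52.094 → 52.1%.

52.1%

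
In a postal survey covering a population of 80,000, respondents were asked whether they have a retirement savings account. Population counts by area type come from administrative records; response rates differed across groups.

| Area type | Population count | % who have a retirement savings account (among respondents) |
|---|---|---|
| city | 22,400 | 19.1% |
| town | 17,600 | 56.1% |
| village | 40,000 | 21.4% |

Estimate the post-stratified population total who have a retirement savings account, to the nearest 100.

Apply each group's respondent rate to its population count:
  city: 22,400 × 19.1% = 4278.4
  town: 17,600 × 56.1% = 9873.6
  village: 40,000 × 21.4% = 8560
Estimated total = 22,712 → 22,700.

22,700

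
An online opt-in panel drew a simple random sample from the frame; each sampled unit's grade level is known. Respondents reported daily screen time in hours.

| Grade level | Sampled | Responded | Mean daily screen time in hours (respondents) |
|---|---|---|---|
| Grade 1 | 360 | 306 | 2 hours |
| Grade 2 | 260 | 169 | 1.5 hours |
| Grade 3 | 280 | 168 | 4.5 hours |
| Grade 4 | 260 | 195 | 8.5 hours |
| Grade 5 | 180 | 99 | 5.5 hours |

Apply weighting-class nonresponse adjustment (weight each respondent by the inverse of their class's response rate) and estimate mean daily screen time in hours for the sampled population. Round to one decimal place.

Response rates by class: Grade 1 306/360 = 85%, Grade 2 169/260 = 65%, Grade 3 168/280 = 60%, Grade 4 195/260 = 75%, Grade 5 99/180 = 55%.
With weight = n_sampled/n_responded per class, the weighted class total is n_sampled:
  Grade 1: 360 × 2 = 720
  Grade 2: 260 × 1.5 = 390
  Grade 3: 280 × 4.5 = 1260
  Grade 4: 260 × 8.5 = 2210
  Grade 5: 180 × 5.5 = 990
Adjusted estimate = 5570 / 1,340 = 4.15672 → 4.2.

4.2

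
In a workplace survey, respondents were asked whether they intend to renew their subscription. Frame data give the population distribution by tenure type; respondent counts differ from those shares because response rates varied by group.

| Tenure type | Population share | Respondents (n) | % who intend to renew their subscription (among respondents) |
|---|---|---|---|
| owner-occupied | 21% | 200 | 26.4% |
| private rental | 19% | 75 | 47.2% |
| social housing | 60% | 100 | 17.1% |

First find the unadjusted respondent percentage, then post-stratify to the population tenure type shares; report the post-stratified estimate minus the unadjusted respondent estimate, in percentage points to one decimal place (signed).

Without adjustment, the pooled respondent share is:
  (200/375)×26.4 + (75/375)×47.2 + (100/375)×17.1 = 28.08%
Post-stratified estimate weights by population shares:
  0.21×26.4 + 0.19×47.2 + 0.6×17.1 = 24.772%
Difference = 24.772 − 28.08 = -3.308 pp.

-3.3 percentage points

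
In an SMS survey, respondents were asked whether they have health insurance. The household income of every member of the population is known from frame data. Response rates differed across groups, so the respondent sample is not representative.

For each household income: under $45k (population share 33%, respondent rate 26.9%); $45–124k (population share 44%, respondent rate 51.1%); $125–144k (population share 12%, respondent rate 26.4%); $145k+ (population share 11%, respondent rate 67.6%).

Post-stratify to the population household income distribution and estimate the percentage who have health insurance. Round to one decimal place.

42.0%

Post-stratification weights by population share, not respondent share:
  under $45k: 0.33 × 26.9 = 8.877
  $45–124k: 0.44 × 51.1 = 22.484
  $125–144k: 0.12 × 26.4 = 3.168
  $145k+: 0.11 × 67.6 = 7.436
Post-stratified estimate = 41.965 → 42.0%.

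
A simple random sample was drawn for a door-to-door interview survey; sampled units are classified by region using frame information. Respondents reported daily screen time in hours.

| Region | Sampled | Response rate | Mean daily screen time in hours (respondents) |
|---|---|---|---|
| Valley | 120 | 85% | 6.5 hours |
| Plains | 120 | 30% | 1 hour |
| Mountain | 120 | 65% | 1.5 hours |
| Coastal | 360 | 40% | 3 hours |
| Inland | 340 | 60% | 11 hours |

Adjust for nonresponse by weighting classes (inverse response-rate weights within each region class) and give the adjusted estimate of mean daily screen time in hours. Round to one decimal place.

5.6

Inverse-response-rate weighting restores each class to its sampled count, so class totals weight by n_sampled:
  Valley: 120 × 6.5 = 780
  Plains: 120 × 1 = 120
  Mountain: 120 × 1.5 = 180
  Coastal: 360 × 3 = 1080
  Inland: 340 × 11 = 3740
Adjusted estimate = 5900 / 1,060 = 5.56604 → 5.6.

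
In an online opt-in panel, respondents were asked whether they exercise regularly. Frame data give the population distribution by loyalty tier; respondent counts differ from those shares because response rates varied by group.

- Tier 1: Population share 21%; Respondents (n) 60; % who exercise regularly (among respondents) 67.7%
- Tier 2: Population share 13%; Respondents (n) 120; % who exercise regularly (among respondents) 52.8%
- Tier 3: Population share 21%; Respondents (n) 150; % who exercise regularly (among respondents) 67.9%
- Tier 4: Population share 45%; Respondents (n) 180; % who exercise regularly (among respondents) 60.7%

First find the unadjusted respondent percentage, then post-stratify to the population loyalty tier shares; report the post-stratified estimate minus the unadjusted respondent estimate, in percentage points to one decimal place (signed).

+0.9 percentage points

Unadjusted (pooled respondent) estimate weights by respondent counts:
  (60/510)×67.7 + (120/510)×52.8 + (150/510)×67.9 + (180/510)×60.7 = 61.7824%
Reweighting by population loyalty tier shares:
  0.21×67.7 + 0.13×52.8 + 0.21×67.9 + 0.45×60.7 = 62.655%
Difference = 62.655 − 61.7824 = 0.8726 pp.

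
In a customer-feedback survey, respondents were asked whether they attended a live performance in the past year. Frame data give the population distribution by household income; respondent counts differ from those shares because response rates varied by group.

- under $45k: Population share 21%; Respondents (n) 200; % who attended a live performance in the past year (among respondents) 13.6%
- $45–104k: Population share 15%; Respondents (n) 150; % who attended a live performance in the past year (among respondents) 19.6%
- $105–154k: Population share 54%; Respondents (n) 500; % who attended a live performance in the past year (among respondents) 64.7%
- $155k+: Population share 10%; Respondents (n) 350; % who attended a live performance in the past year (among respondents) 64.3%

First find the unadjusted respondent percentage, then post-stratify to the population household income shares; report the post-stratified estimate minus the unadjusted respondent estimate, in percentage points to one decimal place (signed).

Naive respondent-only estimate (weights = respondent counts):
  (200/1200)×13.6 + (150/1200)×19.6 + (500/1200)×64.7 + (350/1200)×64.3 = 50.4292%
Post-stratifying to population shares instead:
  0.21×13.6 + 0.15×19.6 + 0.54×64.7 + 0.1×64.3 = 47.164%
Difference = 47.164 − 50.4292 = -3.2652 pp.

-3.3 percentage points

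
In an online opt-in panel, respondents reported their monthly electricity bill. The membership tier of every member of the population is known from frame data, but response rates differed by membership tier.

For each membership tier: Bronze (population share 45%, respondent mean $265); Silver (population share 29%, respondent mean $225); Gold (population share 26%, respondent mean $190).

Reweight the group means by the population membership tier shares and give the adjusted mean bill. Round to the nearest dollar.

Post-stratification weights by population share, not respondent share:
  Bronze: 0.45 × 265 = 119.25
  Silver: 0.29 × 225 = 65.25
  Gold: 0.26 × 190 = 49.4
Post-stratified estimate = 233.9 → $234.

$234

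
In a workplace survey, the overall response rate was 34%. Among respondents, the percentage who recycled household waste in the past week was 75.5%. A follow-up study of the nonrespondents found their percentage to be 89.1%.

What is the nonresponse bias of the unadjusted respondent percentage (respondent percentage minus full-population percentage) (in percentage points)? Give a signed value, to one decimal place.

Nonresponse fraction = 1 − 0.34 = 0.66.
Bias = (nonresponse fraction) × (respondent percentage − nonrespondent percentage)
     = 0.66 × (75.5 − 89.1) = 0.66 × -13.6 = -8.976.

-9.0 percentage points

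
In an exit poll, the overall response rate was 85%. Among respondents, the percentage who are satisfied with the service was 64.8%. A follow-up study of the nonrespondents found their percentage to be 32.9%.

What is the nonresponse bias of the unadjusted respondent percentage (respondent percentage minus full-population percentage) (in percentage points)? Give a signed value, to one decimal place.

Nonresponse fraction = 1 − 0.85 = 0.15.
Bias = (nonresponse fraction) × (respondent percentage − nonrespondent percentage)
     = 0.15 × (64.8 − 32.9) = 0.15 × 31.9 = 4.785.

+4.8 percentage points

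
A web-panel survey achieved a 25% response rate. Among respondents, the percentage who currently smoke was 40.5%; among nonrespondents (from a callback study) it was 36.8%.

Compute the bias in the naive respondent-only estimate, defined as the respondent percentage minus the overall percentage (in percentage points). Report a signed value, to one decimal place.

Nonresponse fraction = 1 − 0.25 = 0.75.
Bias = (nonresponse fraction) × (respondent percentage − nonrespondent percentage)
     = 0.75 × (40.5 − 36.8) = 0.75 × 3.7 = 2.775.

+2.8 percentage points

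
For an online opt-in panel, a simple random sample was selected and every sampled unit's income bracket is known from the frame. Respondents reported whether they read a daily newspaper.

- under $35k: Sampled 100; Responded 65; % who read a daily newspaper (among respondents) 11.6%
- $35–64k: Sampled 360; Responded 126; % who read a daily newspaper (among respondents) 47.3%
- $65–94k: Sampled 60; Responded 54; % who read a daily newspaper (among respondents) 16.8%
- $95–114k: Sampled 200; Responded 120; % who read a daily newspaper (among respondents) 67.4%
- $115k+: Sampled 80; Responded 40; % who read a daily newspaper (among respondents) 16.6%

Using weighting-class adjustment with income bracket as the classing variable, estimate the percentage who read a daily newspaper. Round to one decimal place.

Response rates by class: under $35k 65/100 = 65%, $35–64k 126/360 = 35%, $65–94k 54/60 = 90%, $95–114k 120/200 = 60%, $115k+ 40/80 = 50%.
Inverse-response-rate weighting restores each class to its sampled count, so class totals weight by n_sampled:
  under $35k: 100 × 11.6 = 1160
  $35–64k: 360 × 47.3 = 17,028
  $65–94k: 60 × 16.8 = 1008
  $95–114k: 200 × 67.4 = 13480
  $115k+: 80 × 16.6 = 1328
Adjusted estimate = 34,004 / 800 = 42.505 → 42.5%.

42.5%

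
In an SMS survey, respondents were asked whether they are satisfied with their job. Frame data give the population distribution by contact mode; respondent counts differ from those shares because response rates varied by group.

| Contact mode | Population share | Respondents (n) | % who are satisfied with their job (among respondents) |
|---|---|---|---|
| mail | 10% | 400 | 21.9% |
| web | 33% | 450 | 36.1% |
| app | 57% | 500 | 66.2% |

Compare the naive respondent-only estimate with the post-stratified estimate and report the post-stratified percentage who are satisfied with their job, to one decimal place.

Without adjustment, the pooled respondent share is:
  (400/1350)×21.9 + (450/1350)×36.1 + (500/1350)×66.2 = 43.0407%
Post-stratified estimate weights by population shares:
  0.1×21.9 + 0.33×36.1 + 0.57×66.2 = 51.837%

51.8%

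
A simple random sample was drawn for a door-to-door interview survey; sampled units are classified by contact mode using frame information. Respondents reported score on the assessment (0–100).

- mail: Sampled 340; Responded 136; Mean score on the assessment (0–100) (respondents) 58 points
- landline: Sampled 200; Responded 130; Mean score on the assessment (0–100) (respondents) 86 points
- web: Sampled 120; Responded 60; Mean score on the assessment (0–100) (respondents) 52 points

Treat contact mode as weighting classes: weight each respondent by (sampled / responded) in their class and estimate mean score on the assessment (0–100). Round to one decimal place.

Response rates by class: mail 136/340 = 40%, landline 130/200 = 65%, web 60/120 = 50%.
Inverse-response-rate weighting restores each class to its sampled count, so class totals weight by n_sampled:
  mail: 340 × 58 = 19,720
  landline: 200 × 86 = 17,200
  web: 120 × 52 = 6240
Adjusted estimate = 43,160 / 660 = 65.3939 → 65.4.

65.4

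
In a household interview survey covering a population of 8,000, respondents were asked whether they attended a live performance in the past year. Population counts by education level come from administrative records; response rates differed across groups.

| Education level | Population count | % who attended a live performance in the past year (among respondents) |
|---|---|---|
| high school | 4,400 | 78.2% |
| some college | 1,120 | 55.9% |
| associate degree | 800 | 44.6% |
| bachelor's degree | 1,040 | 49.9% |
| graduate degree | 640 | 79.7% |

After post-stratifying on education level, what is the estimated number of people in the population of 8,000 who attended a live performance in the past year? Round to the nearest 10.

Each cell contributes its population count × the respondent rate:
  high school: 4,400 × 78.2% = 3440.8
  some college: 1,120 × 55.9% = 626.08
  associate degree: 800 × 44.6% = 356.8
  bachelor's degree: 1,040 × 49.9% = 518.96
  graduate degree: 640 × 79.7% = 510.08
Estimated total = 5452.72 → 5,450.

5,450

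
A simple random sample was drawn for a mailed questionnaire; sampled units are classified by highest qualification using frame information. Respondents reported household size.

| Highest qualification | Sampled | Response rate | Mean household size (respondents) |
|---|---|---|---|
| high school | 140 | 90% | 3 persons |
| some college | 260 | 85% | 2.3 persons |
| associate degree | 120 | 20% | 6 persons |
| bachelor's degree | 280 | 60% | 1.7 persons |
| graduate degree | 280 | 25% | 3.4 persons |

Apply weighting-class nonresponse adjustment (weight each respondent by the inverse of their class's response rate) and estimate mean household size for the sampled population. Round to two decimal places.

With weight = n_sampled/n_responded per class, the weighted class total is n_sampled:
  high school: 140 × 3 = 420
  some college: 260 × 2.3 = 598
  associate degree: 120 × 6 = 720
  bachelor's degree: 280 × 1.7 = 476
  graduate degree: 280 × 3.4 = 952
Adjusted estimate = 3166 / 1,080 = 2.93148 → 2.93.

2.93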